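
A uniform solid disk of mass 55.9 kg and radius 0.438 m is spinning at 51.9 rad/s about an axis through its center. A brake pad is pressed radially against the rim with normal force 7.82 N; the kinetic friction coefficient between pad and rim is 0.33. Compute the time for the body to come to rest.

I = ½MR² = (1/2)(55.9)(0.438)² = 5.362 kg·m².
Friction force f = μN = (0.33)(7.82) = 2.581 N at the rim; torque magnitude τ = fR = 1.130 N·m, opposing ω.
|α| = τ/I = 1.130/5.362 = 0.2108 rad/s² (deceleration).
0 = ω₀ − |α|t ⇒ t = ω₀/|α| = 51.9/0.2108 = 246.2 s.

t ≈ 246 s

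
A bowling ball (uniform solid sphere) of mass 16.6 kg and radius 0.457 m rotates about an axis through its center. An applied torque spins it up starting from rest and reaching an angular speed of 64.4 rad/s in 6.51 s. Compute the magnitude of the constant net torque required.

τ ≈ 13.7 N·m

I = (2/5)MR² = (2/5)(16.6)(0.457)² = 1.387 kg·m².
α = Δω/Δt = (64.4 − 0)/6.51 = 9.892 rad/s².
τ = Iα = (1.387)(9.892) = 13.72 N·m.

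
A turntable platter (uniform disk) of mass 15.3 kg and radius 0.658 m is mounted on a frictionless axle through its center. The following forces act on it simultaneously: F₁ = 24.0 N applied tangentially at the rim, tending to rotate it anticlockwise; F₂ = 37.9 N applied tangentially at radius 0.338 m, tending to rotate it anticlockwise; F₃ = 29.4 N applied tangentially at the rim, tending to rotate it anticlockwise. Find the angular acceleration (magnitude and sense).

I = ½MR² = (1/2)(15.3)(0.658)² = 3.312 kg·m².
Taking anticlockwise as positive: τ₁ = +(24.0)(0.658) = +15.79 N·m; τ₂ = +(37.9)(0.338) = +12.81 N·m; τ₃ = +(29.4)(0.658) = +19.35 N·m.
Net torque τ = 47.95 N·m.
α = τ/I = 47.95/3.312 = 14.48 rad/s².

α ≈ 14.5 rad/s², anticlockwise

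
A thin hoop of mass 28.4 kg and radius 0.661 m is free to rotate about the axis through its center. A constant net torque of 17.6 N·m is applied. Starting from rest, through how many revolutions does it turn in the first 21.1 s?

I = MR² = (28.4)(0.661)² = 12.41 kg·m².
α = τ/I = 17.6/12.41 = 1.418 rad/s².
θ = ½αt² = ½(1.418)(21.1)² = 315.7 rad.
Revolutions = θ/(2π) = 50.25.

≈ 50.3 revolutions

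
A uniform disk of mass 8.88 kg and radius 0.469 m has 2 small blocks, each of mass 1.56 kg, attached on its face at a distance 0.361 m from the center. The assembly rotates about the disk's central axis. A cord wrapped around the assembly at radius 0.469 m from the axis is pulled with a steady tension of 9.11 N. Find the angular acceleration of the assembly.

α ≈ 3.09 rad/s²

I_disk = ½MR² = ½(8.88)(0.469)² = 0.9766 kg·m².
I_blocks = 2·m·r² = 2(1.56)(0.361)² = 0.4066 kg·m².
Total I = 1.383 kg·m².
τ = F r = (9.11)(0.469) = 4.273 N·m.
α = τ/I = 4.273/1.383 = 3.089 rad/s².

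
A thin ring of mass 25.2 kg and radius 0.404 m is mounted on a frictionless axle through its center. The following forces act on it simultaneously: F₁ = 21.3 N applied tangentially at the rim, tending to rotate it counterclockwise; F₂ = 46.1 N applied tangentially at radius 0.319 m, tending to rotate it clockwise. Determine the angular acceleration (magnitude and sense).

α ≈ 1.48 rad/s², clockwise

I = MR² = (25.2)(0.404)² = 4.113 kg·m².
Taking counterclockwise as positive: τ₁ = +(21.3)(0.404) = +8.605 N·m; τ₂ = −(46.1)(0.319) = −14.71 N·m.
Net torque τ = -6.101 N·m.
α = τ/I = -6.101/4.113 = -1.483 rad/s².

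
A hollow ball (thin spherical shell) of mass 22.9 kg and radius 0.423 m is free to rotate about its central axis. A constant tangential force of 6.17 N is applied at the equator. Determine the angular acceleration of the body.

α ≈ 0.955 rad/s²

I = (2/3)MR² = (2/3)(22.9)(0.423)² = 2.732 kg·m².
τ = F R = (6.17)(0.423) = 2.610 N·m.
Newton's second law for rotation, τ = Iα, gives α = τ/I = 2.610/2.732 = 0.9554 rad/s².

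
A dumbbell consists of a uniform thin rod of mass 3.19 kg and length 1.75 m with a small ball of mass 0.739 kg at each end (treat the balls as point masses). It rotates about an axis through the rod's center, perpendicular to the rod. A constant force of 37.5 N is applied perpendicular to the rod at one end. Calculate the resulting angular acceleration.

α ≈ 16.9 rad/s²

I_rod = (1/12)ML² = (1/12)(3.19)(1.75)² = 0.8141 kg·m².
I_balls = 2·m·(L/2)² = 2(0.739)(0.8750)² = 1.132 kg·m².
Total I = 1.946 kg·m².
τ = F·(L/2) = (37.5)(0.875) = 32.81 N·m.
α = τ/I = 32.81/1.946 = 16.86 rad/s².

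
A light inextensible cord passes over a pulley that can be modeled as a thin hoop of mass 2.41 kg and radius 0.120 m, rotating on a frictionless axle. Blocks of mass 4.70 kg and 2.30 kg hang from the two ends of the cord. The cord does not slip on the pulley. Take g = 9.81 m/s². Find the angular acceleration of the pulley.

I = MR² = (2.41)(0.120)² = 0.03470 kg·m².
Heavier block: m₁g − T₁ = m₁a. Lighter block: T₂ − m₂g = m₂a.
Pulley: (T₁ − T₂)R = Iα = I(a/R), so T₁ − T₂ = (I/R²)a = 1·M_p a = 2.410·a.
Adding the three: (m₁ − m₂)g = (m₁ + m₂ + 2.410)a, so a = (4.70 − 2.30)(9.81)/(4.70 + 2.30 + 2.410) = 2.502 m/s².
α = a/R = 2.502/0.120 = 20.85 rad/s².

α ≈ 20.9 rad/s²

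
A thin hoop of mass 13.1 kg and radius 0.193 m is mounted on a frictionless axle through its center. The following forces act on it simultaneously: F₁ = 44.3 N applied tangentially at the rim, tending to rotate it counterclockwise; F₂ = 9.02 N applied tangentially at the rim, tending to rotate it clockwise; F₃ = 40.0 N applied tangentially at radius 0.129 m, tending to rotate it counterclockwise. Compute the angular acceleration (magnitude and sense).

I = MR² = (13.1)(0.193)² = 0.4880 kg·m².
Taking counterclockwise as positive: τ₁ = +(44.3)(0.193) = +8.550 N·m; τ₂ = −(9.02)(0.193) = −1.741 N·m; τ₃ = +(40.0)(0.129) = +5.160 N·m.
Net torque τ = 11.97 N·m.
α = τ/I = 11.97/0.4880 = 24.53 rad/s².

α ≈ 24.5 rad/s², counterclockwise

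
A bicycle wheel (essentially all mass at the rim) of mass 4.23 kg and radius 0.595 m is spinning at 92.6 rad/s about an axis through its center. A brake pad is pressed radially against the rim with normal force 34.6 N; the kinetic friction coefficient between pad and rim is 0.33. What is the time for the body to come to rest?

I = MR² = (4.23)(0.595)² = 1.498 kg·m².
Friction force f = μN = (0.33)(34.6) = 11.42 N at the rim; torque magnitude τ = fR = 6.794 N·m, opposing ω.
|α| = τ/I = 6.794/1.498 = 4.537 rad/s² (deceleration).
0 = ω₀ − |α|t ⇒ t = ω₀/|α| = 92.6/4.537 = 20.41 s.

t ≈ 20.4 s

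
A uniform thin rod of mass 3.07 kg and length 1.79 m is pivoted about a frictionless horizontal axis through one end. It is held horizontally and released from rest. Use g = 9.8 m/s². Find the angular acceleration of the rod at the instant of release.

About the pivot, I = (1/3)ML² = (1/3)(3.07)(1.79)² = 3.279 kg·m².
The weight acts at the center, a distance L/2 = 0.8950 m from the pivot; τ = Mg(L/2) = 26.93 N·m.
α = τ/I = 26.93/3.279 = 8.212 rad/s².

α ≈ 8.21 rad/s²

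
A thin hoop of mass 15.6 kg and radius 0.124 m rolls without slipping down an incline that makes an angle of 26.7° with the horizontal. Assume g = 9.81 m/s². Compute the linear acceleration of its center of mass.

Translation along the incline: Mg sinθ − f = Ma.
Rotation about the center: fR = Iα with I = MR². No-slip gives a = αR, so f = (I/R²)a = M a.
Substituting: Mg sinθ = (1 + 1.000)Ma, so a = g sinθ/(1 + 1.000) = (9.81) sin 26.7° / 2.000 = 2.204 m/s².

a ≈ 2.20 m/s²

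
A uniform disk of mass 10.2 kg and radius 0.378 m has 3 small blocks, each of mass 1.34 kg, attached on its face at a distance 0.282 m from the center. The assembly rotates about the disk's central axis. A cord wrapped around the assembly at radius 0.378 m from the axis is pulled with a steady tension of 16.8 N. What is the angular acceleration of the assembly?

I_disk = ½MR² = ½(10.2)(0.378)² = 0.7287 kg·m².
I_blocks = 3·m·r² = 3(1.34)(0.282)² = 0.3197 kg·m².
Total I = 1.048 kg·m².
τ = F r = (16.8)(0.378) = 6.350 N·m.
α = τ/I = 6.350/1.048 = 6.057 rad/s².

α ≈ 6.06 rad/s²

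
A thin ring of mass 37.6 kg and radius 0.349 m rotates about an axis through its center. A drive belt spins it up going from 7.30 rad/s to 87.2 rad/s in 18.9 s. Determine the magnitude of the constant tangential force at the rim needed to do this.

I = MR² = (37.6)(0.349)² = 4.580 kg·m².
α = Δω/Δt = (87.2 − 7.30)/18.9 = 4.228 rad/s².
The required torque is τ = Iα = (4.580)(4.228) = 19.36 N·m.
A tangential force at the rim gives τ = FR, so F = τ/R = 19.36/0.349 = 55.48 N.

F ≈ 55.5 N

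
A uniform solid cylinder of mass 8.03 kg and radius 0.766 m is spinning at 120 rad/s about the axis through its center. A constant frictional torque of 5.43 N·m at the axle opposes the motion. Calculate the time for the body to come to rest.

t ≈ 52.1 s

I = ½MR² = (1/2)(8.03)(0.766)² = 2.356 kg·m².
The net torque has magnitude 5.43 N·m, opposing ω.
|α| = τ/I = 5.430/2.356 = 2.305 rad/s² (deceleration).
0 = ω₀ − |α|t ⇒ t = ω₀/|α| = 120/2.305 = 52.06 s.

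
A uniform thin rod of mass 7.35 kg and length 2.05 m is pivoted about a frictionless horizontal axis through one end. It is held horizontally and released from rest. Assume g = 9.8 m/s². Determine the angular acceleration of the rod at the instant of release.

About the pivot, I = (1/3)ML² = (1/3)(7.35)(2.05)² = 10.30 kg·m².
The weight acts at the center, a distance L/2 = 1.025 m from the pivot; τ = Mg(L/2) = 73.83 N·m.
α = τ/I = 73.83/10.30 = 7.171 rad/s².
(Equivalently α = (3g/(2L)) = 7.171 rad/s².)

α ≈ 7.17 rad/s²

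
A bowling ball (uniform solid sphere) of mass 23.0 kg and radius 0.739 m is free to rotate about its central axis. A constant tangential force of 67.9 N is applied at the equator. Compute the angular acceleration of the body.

α ≈ 9.99 rad/s²

I = (2/5)MR² = (2/5)(23.0)(0.739)² = 5.024 kg·m².
τ = F R = (67.9)(0.739) = 50.18 N·m.
Newton's second law for rotation, τ = Iα, gives α = τ/I = 50.18/5.024 = 9.987 rad/s².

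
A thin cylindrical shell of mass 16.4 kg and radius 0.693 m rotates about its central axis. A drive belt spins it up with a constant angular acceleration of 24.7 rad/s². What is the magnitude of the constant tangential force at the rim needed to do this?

I = MR² = (16.4)(0.693)² = 7.876 kg·m².
The required torque is τ = Iα = (7.876)(24.70) = 194.5 N·m.
A tangential force at the rim gives τ = FR, so F = τ/R = 194.5/0.693 = 280.7 N.

F ≈ 281 N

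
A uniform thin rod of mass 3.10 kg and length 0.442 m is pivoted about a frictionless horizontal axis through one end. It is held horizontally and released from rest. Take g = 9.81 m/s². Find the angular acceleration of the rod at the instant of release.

About the pivot, I = (1/3)ML² = (1/3)(3.10)(0.442)² = 0.2019 kg·m².
The weight acts at the center, a distance L/2 = 0.2210 m from the pivot; τ = Mg(L/2) = 6.721 N·m.
α = τ/I = 6.721/0.2019 = 33.29 rad/s².

α ≈ 33.3 rad/s²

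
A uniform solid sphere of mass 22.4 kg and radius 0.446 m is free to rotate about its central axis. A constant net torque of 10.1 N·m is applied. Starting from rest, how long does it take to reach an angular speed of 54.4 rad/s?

I = (2/5)MR² = (2/5)(22.4)(0.446)² = 1.782 kg·m².
α = τ/I = 10.1/1.782 = 5.667 rad/s².
ω = αt ⇒ t = ω/α = 54.4/5.667 = 9.600 s.

t ≈ 9.60 s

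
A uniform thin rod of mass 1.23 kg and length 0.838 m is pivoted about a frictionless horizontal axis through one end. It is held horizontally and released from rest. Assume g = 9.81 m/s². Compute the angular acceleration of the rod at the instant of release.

About the pivot, I = (1/3)ML² = (1/3)(1.23)(0.838)² = 0.2879 kg·m².
The weight acts at the center, a distance L/2 = 0.4190 m from the pivot; τ = Mg(L/2) = 5.056 N·m.
α = τ/I = 5.056/0.2879 = 17.56 rad/s².

α ≈ 17.6 rad/s²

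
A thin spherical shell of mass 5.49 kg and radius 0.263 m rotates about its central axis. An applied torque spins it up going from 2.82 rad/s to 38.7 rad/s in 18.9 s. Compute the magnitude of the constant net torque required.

I = (2/3)MR² = (2/3)(5.49)(0.263)² = 0.2532 kg·m².
α = Δω/Δt = (38.7 − 2.82)/18.9 = 1.898 rad/s².
τ = Iα = (0.2532)(1.898) = 0.4806 N·m.

τ ≈ 0.481 N·m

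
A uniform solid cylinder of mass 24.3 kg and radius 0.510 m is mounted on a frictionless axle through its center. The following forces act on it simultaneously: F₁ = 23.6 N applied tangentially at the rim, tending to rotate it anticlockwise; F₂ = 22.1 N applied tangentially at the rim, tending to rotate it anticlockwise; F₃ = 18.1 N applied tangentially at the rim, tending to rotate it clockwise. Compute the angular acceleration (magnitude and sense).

α ≈ 4.45 rad/s², anticlockwise

I = ½MR² = (1/2)(24.3)(0.510)² = 3.160 kg·m².
Taking anticlockwise as positive: τ₁ = +(23.6)(0.510) = +12.04 N·m; τ₂ = +(22.1)(0.510) = +11.27 N·m; τ₃ = −(18.1)(0.510) = −9.231 N·m.
Net torque τ = 14.08 N·m.
α = τ/I = 14.08/3.160 = 4.454 rad/s².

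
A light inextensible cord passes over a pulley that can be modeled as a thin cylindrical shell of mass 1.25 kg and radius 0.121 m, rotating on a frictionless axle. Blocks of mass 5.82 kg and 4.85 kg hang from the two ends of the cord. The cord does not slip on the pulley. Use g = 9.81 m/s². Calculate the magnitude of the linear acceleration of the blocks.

a ≈ 0.798 m/s²

I = MR² = (1.25)(0.121)² = 0.01830 kg·m².
Heavier block: m₁g − T₁ = m₁a. Lighter block: T₂ − m₂g = m₂a.
Pulley: (T₁ − T₂)R = Iα = I(a/R), so T₁ − T₂ = (I/R²)a = 1·M_p a = 1.250·a.
Adding the three: (m₁ − m₂)g = (m₁ + m₂ + 1.250)a, so a = (5.82 − 4.85)(9.81)/(5.82 + 4.85 + 1.250) = 0.7983 m/s².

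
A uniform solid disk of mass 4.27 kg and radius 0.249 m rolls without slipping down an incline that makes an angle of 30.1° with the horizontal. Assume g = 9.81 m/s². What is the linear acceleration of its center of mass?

a ≈ 3.28 m/s²

Translation along the incline: Mg sinθ − f = Ma.
Rotation about the center: fR = Iα with I = ½MR². No-slip gives a = αR, so f = (I/R²)a = (1/2)M a.
Substituting: Mg sinθ = (1 + 0.5000)Ma, so a = g sinθ/(1 + 0.5000) = (9.81) sin 30.1° / 1.500 = 3.280 m/s².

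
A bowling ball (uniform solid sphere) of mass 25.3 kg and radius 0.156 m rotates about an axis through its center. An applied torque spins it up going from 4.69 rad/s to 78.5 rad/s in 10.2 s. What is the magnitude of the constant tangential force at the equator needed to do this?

F ≈ 11.4 N

I = (2/5)MR² = (2/5)(25.3)(0.156)² = 0.2463 kg·m².
α = Δω/Δt = (78.5 − 4.69)/10.2 = 7.236 rad/s².
The required torque is τ = Iα = (0.2463)(7.236) = 1.782 N·m.
A tangential force at the equator gives τ = FR, so F = τ/R = 1.782/0.156 = 11.42 N.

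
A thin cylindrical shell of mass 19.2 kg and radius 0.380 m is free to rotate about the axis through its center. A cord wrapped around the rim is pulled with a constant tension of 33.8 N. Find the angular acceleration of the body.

α ≈ 4.63 rad/s²

I = MR² = (19.2)(0.380)² = 2.772 kg·m².
τ = F R = (33.8)(0.380) = 12.84 N·m.
Newton's second law for rotation, τ = Iα, gives α = τ/I = 12.84/2.772 = 4.633 rad/s².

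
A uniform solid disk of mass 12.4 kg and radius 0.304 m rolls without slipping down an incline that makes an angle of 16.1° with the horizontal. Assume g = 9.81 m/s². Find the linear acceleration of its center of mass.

Translation along the incline: Mg sinθ − f = Ma.
Rotation about the center: fR = Iα with I = ½MR². No-slip gives a = αR, so f = (I/R²)a = (1/2)M a.
Substituting: Mg sinθ = (1 + 0.5000)Ma, so a = g sinθ/(1 + 0.5000) = (9.81) sin 16.1° / 1.500 = 1.814 m/s².

a ≈ 1.81 m/s²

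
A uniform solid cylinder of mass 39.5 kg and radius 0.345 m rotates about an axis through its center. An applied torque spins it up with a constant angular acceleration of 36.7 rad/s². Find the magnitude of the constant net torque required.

τ ≈ 86.3 N·m

I = ½MR² = (1/2)(39.5)(0.345)² = 2.351 kg·m².
τ = Iα = (2.351)(36.70) = 86.27 N·m.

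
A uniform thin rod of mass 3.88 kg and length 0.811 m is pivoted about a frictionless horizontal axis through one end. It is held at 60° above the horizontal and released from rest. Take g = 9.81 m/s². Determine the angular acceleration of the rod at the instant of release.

About the pivot, I = (1/3)ML² = (1/3)(3.88)(0.811)² = 0.8507 kg·m².
The weight acts at the center, a distance L/2 = 0.4055 m from the pivot; τ = Mg(L/2) cos 60° = 7.717 N·m.
α = τ/I = 7.717/0.8507 = 9.072 rad/s².
(Equivalently α = (3g/(2L)) cos 60° = 9.072 rad/s².)

α ≈ 9.07 rad/s²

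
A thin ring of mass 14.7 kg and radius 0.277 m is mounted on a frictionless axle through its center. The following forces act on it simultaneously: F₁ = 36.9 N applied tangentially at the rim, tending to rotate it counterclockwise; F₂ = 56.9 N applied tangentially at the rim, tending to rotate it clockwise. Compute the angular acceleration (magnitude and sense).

I = MR² = (14.7)(0.277)² = 1.128 kg·m².
Taking counterclockwise as positive: τ₁ = +(36.9)(0.277) = +10.22 N·m; τ₂ = −(56.9)(0.277) = −15.76 N·m.
Net torque τ = -5.540 N·m.
α = τ/I = -5.540/1.128 = -4.912 rad/s².

α ≈ 4.91 rad/s², clockwise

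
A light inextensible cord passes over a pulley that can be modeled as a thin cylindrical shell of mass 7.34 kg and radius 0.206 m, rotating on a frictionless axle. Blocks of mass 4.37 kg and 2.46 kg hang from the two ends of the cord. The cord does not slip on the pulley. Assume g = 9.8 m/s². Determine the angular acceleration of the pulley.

α ≈ 6.41 rad/s²

I = MR² = (7.34)(0.206)² = 0.3115 kg·m².
Heavier block: m₁g − T₁ = m₁a. Lighter block: T₂ − m₂g = m₂a.
Pulley: (T₁ − T₂)R = Iα = I(a/R), so T₁ − T₂ = (I/R²)a = 1·M_p a = 7.340·a.
Adding the three: (m₁ − m₂)g = (m₁ + m₂ + 7.340)a, so a = (4.37 − 2.46)(9.8)/(4.37 + 2.46 + 7.340) = 1.321 m/s².
α = a/R = 1.321/0.206 = 6.412 rad/s².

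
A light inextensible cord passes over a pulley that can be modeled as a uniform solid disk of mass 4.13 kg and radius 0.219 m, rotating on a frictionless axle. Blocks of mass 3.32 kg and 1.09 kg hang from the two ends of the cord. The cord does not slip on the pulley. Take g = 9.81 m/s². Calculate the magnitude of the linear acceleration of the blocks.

I = ½MR² = (1/2)(4.13)(0.219)² = 0.09904 kg·m².
Heavier block: m₁g − T₁ = m₁a. Lighter block: T₂ − m₂g = m₂a.
Pulley: (T₁ − T₂)R = Iα = I(a/R), so T₁ − T₂ = (I/R²)a = (1/2)M_p a = 2.065·a.
Adding the three: (m₁ − m₂)g = (m₁ + m₂ + 2.065)a, so a = (3.32 − 1.09)(9.81)/(3.32 + 1.09 + 2.065) = 3.379 m/s².

a ≈ 3.38 m/s²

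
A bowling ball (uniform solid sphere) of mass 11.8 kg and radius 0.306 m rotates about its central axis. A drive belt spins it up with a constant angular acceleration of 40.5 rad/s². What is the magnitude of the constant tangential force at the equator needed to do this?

F ≈ 58.5 N

I = (2/5)MR² = (2/5)(11.8)(0.306)² = 0.4420 kg·m².
The required torque is τ = Iα = (0.4420)(40.50) = 17.90 N·m.
A tangential force at the equator gives τ = FR, so F = τ/R = 17.90/0.306 = 58.49 N.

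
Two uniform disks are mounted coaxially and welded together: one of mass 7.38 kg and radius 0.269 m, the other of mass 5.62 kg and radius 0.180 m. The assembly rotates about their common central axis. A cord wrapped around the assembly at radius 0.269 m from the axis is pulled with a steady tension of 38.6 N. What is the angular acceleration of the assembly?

I = ½M₁R₁² + ½M₂R₂² = ½(7.38)(0.269)² + ½(5.62)(0.180)² = 0.3581 kg·m².
τ = F r = (38.6)(0.269) = 10.38 N·m.
α = τ/I = 10.38/0.3581 = 29.00 rad/s².

α ≈ 29.0 rad/s²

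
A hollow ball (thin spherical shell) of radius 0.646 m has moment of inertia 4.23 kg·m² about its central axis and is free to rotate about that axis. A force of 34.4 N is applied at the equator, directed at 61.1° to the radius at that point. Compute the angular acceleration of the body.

Only the tangential component produces torque: τ = F R sinθ = (34.4)(0.646) sin 61.1° = 19.45 N·m.
Newton's second law for rotation, τ = Iα, gives α = τ/I = 19.45/4.230 = 4.599 rad/s².

α ≈ 4.60 rad/s²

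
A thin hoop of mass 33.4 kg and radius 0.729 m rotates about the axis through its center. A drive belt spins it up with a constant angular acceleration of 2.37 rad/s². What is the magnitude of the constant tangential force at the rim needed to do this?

F ≈ 57.7 N

I = MR² = (33.4)(0.729)² = 17.75 kg·m².
The required torque is τ = Iα = (17.75)(2.370) = 42.07 N·m.
A tangential force at the rim gives τ = FR, so F = τ/R = 42.07/0.729 = 57.71 N.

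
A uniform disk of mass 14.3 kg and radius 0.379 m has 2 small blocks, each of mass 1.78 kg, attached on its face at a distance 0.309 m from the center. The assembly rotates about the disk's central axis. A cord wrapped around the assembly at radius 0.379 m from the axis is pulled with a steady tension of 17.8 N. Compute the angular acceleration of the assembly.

I_disk = ½MR² = ½(14.3)(0.379)² = 1.027 kg·m².
I_blocks = 2·m·r² = 2(1.78)(0.309)² = 0.3399 kg·m².
Total I = 1.367 kg·m².
τ = F r = (17.8)(0.379) = 6.746 N·m.
α = τ/I = 6.746/1.367 = 4.935 rad/s².

α ≈ 4.94 rad/s²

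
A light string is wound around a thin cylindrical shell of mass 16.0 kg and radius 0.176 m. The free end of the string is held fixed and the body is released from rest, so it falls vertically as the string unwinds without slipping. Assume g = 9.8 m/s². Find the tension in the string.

T ≈ 78.4 N

Translation: Mg − T = Ma. Rotation about the center: TR = Iα with I = MR².
With a = αR: T = (I/R²)a = M a, so Mg = (1 + 1.000)Ma.
a = g/(1 + 1.000) = 9.8/2.000 = 4.900 m/s².
T = 1.000·M·a = (1.000)(16.0)(4.900) = 78.40 N.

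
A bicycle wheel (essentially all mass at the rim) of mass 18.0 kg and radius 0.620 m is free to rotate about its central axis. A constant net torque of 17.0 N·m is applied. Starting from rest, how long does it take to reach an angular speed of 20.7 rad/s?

I = MR² = (18.0)(0.620)² = 6.919 kg·m².
α = τ/I = 17.0/6.919 = 2.457 rad/s².
ω = αt ⇒ t = ω/α = 20.7/2.457 = 8.425 s.

t ≈ 8.43 s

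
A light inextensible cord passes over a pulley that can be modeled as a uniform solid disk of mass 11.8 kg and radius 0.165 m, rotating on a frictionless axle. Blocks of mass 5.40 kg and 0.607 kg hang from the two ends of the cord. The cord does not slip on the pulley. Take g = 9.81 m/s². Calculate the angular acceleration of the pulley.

I = ½MR² = (1/2)(11.8)(0.165)² = 0.1606 kg·m².
Heavier block: m₁g − T₁ = m₁a. Lighter block: T₂ − m₂g = m₂a.
Pulley: (T₁ − T₂)R = Iα = I(a/R), so T₁ − T₂ = (I/R²)a = (1/2)M_p a = 5.900·a.
Adding the three: (m₁ − m₂)g = (m₁ + m₂ + 5.900)a, so a = (5.40 − 0.607)(9.81)/(5.40 + 0.607 + 5.900) = 3.949 m/s².
α = a/R = 3.949/0.165 = 23.93 rad/s².

α ≈ 23.9 rad/s²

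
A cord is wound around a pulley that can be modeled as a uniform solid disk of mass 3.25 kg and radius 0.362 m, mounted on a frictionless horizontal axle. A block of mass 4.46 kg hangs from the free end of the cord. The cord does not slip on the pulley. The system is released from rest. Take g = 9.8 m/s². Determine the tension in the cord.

T ≈ 11.7 N

I = ½MR² = (1/2)(3.25)(0.362)² = 0.2129 kg·m².
Block: mg − T = ma. Pulley: TR = Iα. No-slip: a = αR, so T = (I/R²)a = 1.625·a.
Then mg = (m + 1.625)a, so a = (4.46)(9.8)/(4.46 + 1.625) = 7.183 m/s².
T = 1.625·a = 11.67 N.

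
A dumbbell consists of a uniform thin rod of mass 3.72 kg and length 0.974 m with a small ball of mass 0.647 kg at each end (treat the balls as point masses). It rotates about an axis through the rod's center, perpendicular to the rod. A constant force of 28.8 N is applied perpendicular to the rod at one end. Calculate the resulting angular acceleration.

α ≈ 23.3 rad/s²

I_rod = (1/12)ML² = (1/12)(3.72)(0.974)² = 0.2941 kg·m².
I_balls = 2·m·(L/2)² = 2(0.647)(0.4870)² = 0.3069 kg·m².
Total I = 0.6010 kg·m².
τ = F·(L/2) = (28.8)(0.487) = 14.03 N·m.
α = τ/I = 14.03/0.6010 = 23.34 rad/s².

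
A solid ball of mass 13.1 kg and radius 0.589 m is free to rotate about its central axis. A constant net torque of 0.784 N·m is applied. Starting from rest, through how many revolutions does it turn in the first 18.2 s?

≈ 11.4 revolutions

I = (2/5)MR² = (2/5)(13.1)(0.589)² = 1.818 kg·m².
α = τ/I = 0.784/1.818 = 0.4313 rad/s².
θ = ½αt² = ½(0.4313)(18.2)² = 71.43 rad.
Revolutions = θ/(2π) = 11.37.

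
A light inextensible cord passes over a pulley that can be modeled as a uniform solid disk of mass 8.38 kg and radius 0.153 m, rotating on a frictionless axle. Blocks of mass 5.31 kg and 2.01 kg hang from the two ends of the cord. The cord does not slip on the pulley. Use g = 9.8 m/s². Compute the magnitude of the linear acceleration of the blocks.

a ≈ 2.81 m/s²

I = ½MR² = (1/2)(8.38)(0.153)² = 0.09808 kg·m².
Heavier block: m₁g − T₁ = m₁a. Lighter block: T₂ − m₂g = m₂a.
Pulley: (T₁ − T₂)R = Iα = I(a/R), so T₁ − T₂ = (I/R²)a = (1/2)M_p a = 4.190·a.
Adding the three: (m₁ − m₂)g = (m₁ + m₂ + 4.190)a, so a = (5.31 − 2.01)(9.8)/(5.31 + 2.01 + 4.190) = 2.810 m/s².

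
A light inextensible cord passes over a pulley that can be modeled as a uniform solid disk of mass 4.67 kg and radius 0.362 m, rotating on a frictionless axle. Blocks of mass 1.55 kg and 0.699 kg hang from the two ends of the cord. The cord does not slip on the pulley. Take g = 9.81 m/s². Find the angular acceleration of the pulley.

α ≈ 5.03 rad/s²

I = ½MR² = (1/2)(4.67)(0.362)² = 0.3060 kg·m².
Heavier block: m₁g − T₁ = m₁a. Lighter block: T₂ − m₂g = m₂a.
Pulley: (T₁ − T₂)R = Iα = I(a/R), so T₁ − T₂ = (I/R²)a = (1/2)M_p a = 2.335·a.
Adding the three: (m₁ − m₂)g = (m₁ + m₂ + 2.335)a, so a = (1.55 − 0.699)(9.81)/(1.55 + 0.699 + 2.335) = 1.821 m/s².
α = a/R = 1.821/0.362 = 5.031 rad/s².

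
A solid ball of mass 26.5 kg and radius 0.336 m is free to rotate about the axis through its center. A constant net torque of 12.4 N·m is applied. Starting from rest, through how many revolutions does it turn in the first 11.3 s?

I = (2/5)MR² = (2/5)(26.5)(0.336)² = 1.197 kg·m².
α = τ/I = 12.4/1.197 = 10.36 rad/s².
θ = ½αt² = ½(10.36)(11.3)² = 661.6 rad.
Revolutions = θ/(2π) = 105.3.

≈ 105 revolutions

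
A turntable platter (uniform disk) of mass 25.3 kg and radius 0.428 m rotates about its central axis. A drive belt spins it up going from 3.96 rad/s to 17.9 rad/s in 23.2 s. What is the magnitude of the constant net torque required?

I = ½MR² = (1/2)(25.3)(0.428)² = 2.317 kg·m².
α = Δω/Δt = (17.9 − 3.96)/23.2 = 0.6009 rad/s².
τ = Iα = (2.317)(0.6009) = 1.392 N·m.

τ ≈ 1.39 N·m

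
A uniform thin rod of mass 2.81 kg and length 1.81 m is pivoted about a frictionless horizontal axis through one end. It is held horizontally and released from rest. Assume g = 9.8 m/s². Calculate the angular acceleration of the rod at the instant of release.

α ≈ 8.12 rad/s²

About the pivot, I = (1/3)ML² = (1/3)(2.81)(1.81)² = 3.069 kg·m².
The weight acts at the center, a distance L/2 = 0.9050 m from the pivot; τ = Mg(L/2) = 24.92 N·m.
α = τ/I = 24.92/3.069 = 8.122 rad/s².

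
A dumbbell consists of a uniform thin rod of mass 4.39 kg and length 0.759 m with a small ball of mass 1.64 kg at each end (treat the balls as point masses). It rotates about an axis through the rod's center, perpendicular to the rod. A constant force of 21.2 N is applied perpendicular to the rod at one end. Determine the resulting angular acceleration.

α ≈ 11.8 rad/s²

I_rod = (1/12)ML² = (1/12)(4.39)(0.759)² = 0.2107 kg·m².
I_balls = 2·m·(L/2)² = 2(1.64)(0.3795)² = 0.4724 kg·m².
Total I = 0.6831 kg·m².
τ = F·(L/2) = (21.2)(0.380) = 8.045 N·m.
α = τ/I = 8.045/0.6831 = 11.78 rad/s².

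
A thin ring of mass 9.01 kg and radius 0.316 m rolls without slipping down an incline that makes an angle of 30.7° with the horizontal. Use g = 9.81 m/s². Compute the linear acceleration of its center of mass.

a ≈ 2.50 m/s²

Translation along the incline: Mg sinθ − f = Ma.
Rotation about the center: fR = Iα with I = MR². No-slip gives a = αR, so f = (I/R²)a = M a.
Substituting: Mg sinθ = (1 + 1.000)Ma, so a = g sinθ/(1 + 1.000) = (9.81) sin 30.7° / 2.000 = 2.504 m/s².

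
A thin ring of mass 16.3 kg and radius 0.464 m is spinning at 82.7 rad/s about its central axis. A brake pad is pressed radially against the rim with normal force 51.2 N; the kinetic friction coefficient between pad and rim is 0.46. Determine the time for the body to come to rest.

t ≈ 26.6 s

I = MR² = (16.3)(0.464)² = 3.509 kg·m².
Friction force f = μN = (0.46)(51.2) = 23.55 N at the rim; torque magnitude τ = fR = 10.93 N·m, opposing ω.
|α| = τ/I = 10.93/3.509 = 3.114 rad/s² (deceleration).
0 = ω₀ − |α|t ⇒ t = ω₀/|α| = 82.7/3.114 = 26.56 s.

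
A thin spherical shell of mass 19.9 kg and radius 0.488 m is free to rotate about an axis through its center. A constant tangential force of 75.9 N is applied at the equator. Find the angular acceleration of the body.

α ≈ 11.7 rad/s²

I = (2/3)MR² = (2/3)(19.9)(0.488)² = 3.159 kg·m².
τ = F R = (75.9)(0.488) = 37.04 N·m.
From τ = Iα: α = 37.04/3.159 = 11.72 rad/s².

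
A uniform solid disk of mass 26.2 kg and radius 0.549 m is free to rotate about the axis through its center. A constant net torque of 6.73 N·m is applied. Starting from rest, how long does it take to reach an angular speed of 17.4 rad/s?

I = ½MR² = (1/2)(26.2)(0.549)² = 3.948 kg·m².
α = τ/I = 6.73/3.948 = 1.705 rad/s².
ω = αt ⇒ t = ω/α = 17.4/1.705 = 10.21 s.

t ≈ 10.2 s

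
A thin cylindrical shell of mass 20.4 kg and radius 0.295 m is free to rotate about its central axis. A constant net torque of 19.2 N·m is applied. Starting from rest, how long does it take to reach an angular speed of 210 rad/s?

t ≈ 19.4 s

I = MR² = (20.4)(0.295)² = 1.775 kg·m².
α = τ/I = 19.2/1.775 = 10.82 rad/s².
ω = αt ⇒ t = ω/α = 210/10.82 = 19.42 s.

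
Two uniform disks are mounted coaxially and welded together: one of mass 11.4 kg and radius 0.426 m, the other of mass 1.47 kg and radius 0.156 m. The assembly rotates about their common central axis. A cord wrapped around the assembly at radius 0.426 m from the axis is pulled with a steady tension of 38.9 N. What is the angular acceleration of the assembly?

α ≈ 15.7 rad/s²

I = ½M₁R₁² + ½M₂R₂² = ½(11.4)(0.426)² + ½(1.47)(0.156)² = 1.052 kg·m².
τ = F r = (38.9)(0.426) = 16.57 N·m.
α = τ/I = 16.57/1.052 = 15.75 rad/s².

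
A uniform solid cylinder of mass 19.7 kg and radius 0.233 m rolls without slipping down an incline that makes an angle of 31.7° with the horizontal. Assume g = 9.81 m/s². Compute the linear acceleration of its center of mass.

Translation along the incline: Mg sinθ − f = Ma.
Rotation about the center: fR = Iα with I = ½MR². No-slip gives a = αR, so f = (I/R²)a = (1/2)M a.
Substituting: Mg sinθ = (1 + 0.5000)Ma, so a = g sinθ/(1 + 0.5000) = (9.81) sin 31.7° / 1.500 = 3.437 m/s².

a ≈ 3.44 m/s²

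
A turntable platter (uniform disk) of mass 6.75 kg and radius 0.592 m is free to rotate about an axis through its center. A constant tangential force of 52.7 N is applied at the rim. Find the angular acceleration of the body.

I = ½MR² = (1/2)(6.75)(0.592)² = 1.183 kg·m².
τ = F R = (52.7)(0.592) = 31.20 N·m.
Newton's second law for rotation, τ = Iα, gives α = τ/I = 31.20/1.183 = 26.38 rad/s².

α ≈ 26.4 rad/s²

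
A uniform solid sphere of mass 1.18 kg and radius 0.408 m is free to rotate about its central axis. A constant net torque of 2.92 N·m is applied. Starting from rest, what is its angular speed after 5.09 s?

I = (2/5)MR² = (2/5)(1.18)(0.408)² = 0.07857 kg·m².
α = τ/I = 2.92/0.07857 = 37.16 rad/s².
ω = ω₀ + αt = 0 + (37.16)(5.09) = 189.2 rad/s.

ω ≈ 189 rad/s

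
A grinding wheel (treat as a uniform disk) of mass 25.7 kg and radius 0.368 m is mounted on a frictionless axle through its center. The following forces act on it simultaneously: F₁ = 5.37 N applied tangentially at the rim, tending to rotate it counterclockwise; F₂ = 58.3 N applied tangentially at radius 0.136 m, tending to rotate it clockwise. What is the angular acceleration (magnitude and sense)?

α ≈ 3.42 rad/s², clockwise

I = ½MR² = (1/2)(25.7)(0.368)² = 1.740 kg·m².
Taking counterclockwise as positive: τ₁ = +(5.37)(0.368) = +1.976 N·m; τ₂ = −(58.3)(0.136) = −7.929 N·m.
Net torque τ = -5.953 N·m.
α = τ/I = -5.953/1.740 = -3.421 rad/s².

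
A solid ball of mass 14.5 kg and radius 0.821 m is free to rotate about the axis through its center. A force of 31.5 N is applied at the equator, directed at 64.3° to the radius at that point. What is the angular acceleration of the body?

α ≈ 5.96 rad/s²

I = (2/5)MR² = (2/5)(14.5)(0.821)² = 3.909 kg·m².
Only the tangential component produces torque: τ = F R sinθ = (31.5)(0.821) sin 64.3° = 23.30 N·m.
Newton's second law for rotation, τ = Iα, gives α = τ/I = 23.30/3.909 = 5.961 rad/s².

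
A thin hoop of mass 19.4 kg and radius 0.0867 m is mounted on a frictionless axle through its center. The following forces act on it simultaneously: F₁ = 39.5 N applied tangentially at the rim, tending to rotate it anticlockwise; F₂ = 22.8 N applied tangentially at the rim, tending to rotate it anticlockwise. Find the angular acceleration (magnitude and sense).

I = MR² = (19.4)(0.0867)² = 0.1458 kg·m².
Taking anticlockwise as positive: τ₁ = +(39.5)(0.0867) = +3.425 N·m; τ₂ = +(22.8)(0.0867) = +1.977 N·m.
Net torque τ = 5.401 N·m.
α = τ/I = 5.401/0.1458 = 37.04 rad/s².

α ≈ 37.0 rad/s², anticlockwise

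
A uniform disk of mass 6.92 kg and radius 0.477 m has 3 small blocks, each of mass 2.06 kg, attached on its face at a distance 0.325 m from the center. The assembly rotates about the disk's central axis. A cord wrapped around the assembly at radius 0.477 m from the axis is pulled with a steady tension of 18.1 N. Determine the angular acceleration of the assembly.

I_disk = ½MR² = ½(6.92)(0.477)² = 0.7873 kg·m².
I_blocks = 3·m·r² = 3(2.06)(0.325)² = 0.6528 kg·m².
Total I = 1.440 kg·m².
τ = F r = (18.1)(0.477) = 8.634 N·m.
α = τ/I = 8.634/1.440 = 5.996 rad/s².

α ≈ 6.00 rad/s²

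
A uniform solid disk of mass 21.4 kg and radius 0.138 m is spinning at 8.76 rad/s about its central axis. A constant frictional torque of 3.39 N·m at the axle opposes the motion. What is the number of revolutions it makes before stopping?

≈ 0.367 revolutions

I = ½MR² = (1/2)(21.4)(0.138)² = 0.2038 kg·m².
The net torque has magnitude 3.39 N·m, opposing ω.
|α| = τ/I = 3.390/0.2038 = 16.64 rad/s² (deceleration).
ω² = ω₀² − 2|α|θ with ω = 0 ⇒ θ = ω₀²/(2|α|) = 2.306 rad = 0.3671 rev.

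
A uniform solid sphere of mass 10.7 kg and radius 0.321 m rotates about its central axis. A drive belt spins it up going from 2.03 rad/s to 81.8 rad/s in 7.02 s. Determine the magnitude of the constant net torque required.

I = (2/5)MR² = (2/5)(10.7)(0.321)² = 0.4410 kg·m².
α = Δω/Δt = (81.8 − 2.03)/7.02 = 11.36 rad/s².
τ = Iα = (0.4410)(11.36) = 5.011 N·m.

τ ≈ 5.01 N·m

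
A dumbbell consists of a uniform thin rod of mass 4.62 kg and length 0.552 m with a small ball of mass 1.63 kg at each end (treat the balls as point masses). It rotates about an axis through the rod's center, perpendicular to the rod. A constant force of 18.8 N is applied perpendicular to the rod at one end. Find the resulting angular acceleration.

I_rod = (1/12)ML² = (1/12)(4.62)(0.552)² = 0.1173 kg·m².
I_balls = 2·m·(L/2)² = 2(1.63)(0.2760)² = 0.2483 kg·m².
Total I = 0.3656 kg·m².
τ = F·(L/2) = (18.8)(0.276) = 5.189 N·m.
α = τ/I = 5.189/0.3656 = 14.19 rad/s².

α ≈ 14.2 rad/s²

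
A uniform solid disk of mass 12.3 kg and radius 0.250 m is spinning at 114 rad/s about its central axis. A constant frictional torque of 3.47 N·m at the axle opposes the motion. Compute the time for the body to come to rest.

I = ½MR² = (1/2)(12.3)(0.250)² = 0.3844 kg·m².
The net torque has magnitude 3.47 N·m, opposing ω.
|α| = τ/I = 3.470/0.3844 = 9.028 rad/s² (deceleration).
0 = ω₀ − |α|t ⇒ t = ω₀/|α| = 114/9.028 = 12.63 s.

t ≈ 12.6 s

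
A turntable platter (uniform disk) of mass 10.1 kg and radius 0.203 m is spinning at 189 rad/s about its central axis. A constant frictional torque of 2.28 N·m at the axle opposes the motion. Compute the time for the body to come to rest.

I = ½MR² = (1/2)(10.1)(0.203)² = 0.2081 kg·m².
The net torque has magnitude 2.28 N·m, opposing ω.
|α| = τ/I = 2.280/0.2081 = 10.96 rad/s² (deceleration).
0 = ω₀ − |α|t ⇒ t = ω₀/|α| = 189/10.96 = 17.25 s.

t ≈ 17.3 s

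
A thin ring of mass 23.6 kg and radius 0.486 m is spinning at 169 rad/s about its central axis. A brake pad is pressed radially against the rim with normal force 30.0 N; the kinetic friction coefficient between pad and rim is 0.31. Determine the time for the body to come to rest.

I = MR² = (23.6)(0.486)² = 5.574 kg·m².
Friction force f = μN = (0.31)(30.0) = 9.300 N at the rim; torque magnitude τ = fR = 4.520 N·m, opposing ω.
|α| = τ/I = 4.520/5.574 = 0.8108 rad/s² (deceleration).
0 = ω₀ − |α|t ⇒ t = ω₀/|α| = 169/0.8108 = 208.4 s.

t ≈ 208 s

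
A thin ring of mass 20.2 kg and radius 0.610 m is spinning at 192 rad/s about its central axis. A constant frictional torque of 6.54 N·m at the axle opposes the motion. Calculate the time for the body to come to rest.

t ≈ 221 s

I = MR² = (20.2)(0.610)² = 7.516 kg·m².
The net torque has magnitude 6.54 N·m, opposing ω.
|α| = τ/I = 6.540/7.516 = 0.8701 rad/s² (deceleration).
0 = ω₀ − |α|t ⇒ t = ω₀/|α| = 192/0.8701 = 220.7 s.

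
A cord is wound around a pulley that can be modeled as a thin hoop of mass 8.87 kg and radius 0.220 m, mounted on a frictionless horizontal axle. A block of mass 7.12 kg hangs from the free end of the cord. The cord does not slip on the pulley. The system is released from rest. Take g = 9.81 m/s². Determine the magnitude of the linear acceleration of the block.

I = MR² = (8.87)(0.220)² = 0.4293 kg·m².
Block: mg − T = ma. Pulley: TR = Iα. No-slip: a = αR, so T = (I/R²)a = 8.870·a.
Then mg = (m + 8.870)a, so a = (7.12)(9.81)/(7.12 + 8.870) = 4.368 m/s².

a ≈ 4.37 m/s²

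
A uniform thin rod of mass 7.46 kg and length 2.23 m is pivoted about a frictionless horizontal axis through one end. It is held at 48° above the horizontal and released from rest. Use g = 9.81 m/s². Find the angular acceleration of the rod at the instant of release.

About the pivot, I = (1/3)ML² = (1/3)(7.46)(2.23)² = 12.37 kg·m².
The weight acts at the center, a distance L/2 = 1.115 m from the pivot; τ = Mg(L/2) cos 48° = 54.60 N·m.
α = τ/I = 54.60/12.37 = 4.415 rad/s².

α ≈ 4.42 rad/s²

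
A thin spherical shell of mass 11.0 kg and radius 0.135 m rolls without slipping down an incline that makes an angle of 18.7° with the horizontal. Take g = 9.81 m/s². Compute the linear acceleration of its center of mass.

Translation along the incline: Mg sinθ − f = Ma.
Rotation about the center: fR = Iα with I = (2/3)MR². No-slip gives a = αR, so f = (I/R²)a = (2/3)M a.
Substituting: Mg sinθ = (1 + 0.6667)Ma, so a = g sinθ/(1 + 0.6667) = (9.81) sin 18.7° / 1.667 = 1.887 m/s².

a ≈ 1.89 m/s²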